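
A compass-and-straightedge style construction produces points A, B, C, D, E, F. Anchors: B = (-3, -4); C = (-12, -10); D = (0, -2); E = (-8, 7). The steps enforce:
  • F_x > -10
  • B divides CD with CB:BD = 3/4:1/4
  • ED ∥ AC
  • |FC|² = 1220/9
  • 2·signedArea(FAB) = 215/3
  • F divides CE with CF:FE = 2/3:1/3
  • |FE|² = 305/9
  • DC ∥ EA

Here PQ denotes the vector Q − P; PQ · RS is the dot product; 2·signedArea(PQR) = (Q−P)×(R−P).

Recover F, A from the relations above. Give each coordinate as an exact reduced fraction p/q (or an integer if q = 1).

A = (-20, -1)
F = (-28/3, 4/3)

1. F_x = -28/3  [F divides CE with CF:FE = 2/3:1/3]
2. F_y = 4/3  [F divides CE with CF:FE = 2/3:1/3]
   → F = (-28/3, 4/3)
3. A_x = -20  [ED ∥ AC ∩ DC ∥ EA]
4. A_y = -1  [ED ∥ AC ∩ DC ∥ EA]
   → A = (-20, -1)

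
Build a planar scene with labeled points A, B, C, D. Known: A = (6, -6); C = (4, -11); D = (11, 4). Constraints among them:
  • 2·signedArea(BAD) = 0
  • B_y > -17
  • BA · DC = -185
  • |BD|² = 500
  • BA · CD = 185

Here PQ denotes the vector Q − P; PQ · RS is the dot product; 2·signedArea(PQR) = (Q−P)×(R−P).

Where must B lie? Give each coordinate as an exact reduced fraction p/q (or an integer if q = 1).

B = (1, -16)

1. B_x = 1  [2·signedArea(BAD) = 0 ∩ BA · DC = -185]
2. B_y = -16  [2·signedArea(BAD) = 0 ∩ BA · DC = -185]
   → B = (1, -16)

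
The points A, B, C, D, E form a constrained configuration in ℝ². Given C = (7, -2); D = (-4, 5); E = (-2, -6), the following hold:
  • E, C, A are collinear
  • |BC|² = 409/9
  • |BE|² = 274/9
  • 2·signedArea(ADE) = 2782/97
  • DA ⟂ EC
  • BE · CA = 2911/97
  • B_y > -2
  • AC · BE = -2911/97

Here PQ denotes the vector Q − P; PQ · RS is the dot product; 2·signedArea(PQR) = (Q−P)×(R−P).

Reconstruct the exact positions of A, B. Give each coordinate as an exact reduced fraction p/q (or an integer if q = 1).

1. A_x = 40/97  [E, C, A are collinear ∩ DA ⟂ EC]
2. A_y = -478/97  [E, C, A are collinear ∩ DA ⟂ EC]
   → A = (40/97, -478/97)
3. B_x = 1/3  [line 639/97·x + 284/97·y + 71/97 = 0 ∩ |BE|² = 274/9]
4. B_y = -1  [line 639/97·x + 284/97·y + 71/97 = 0 ∩ |BE|² = 274/9]
   → B = (1/3, -1)

A = (40/97, -478/97)
B = (1/3, -1)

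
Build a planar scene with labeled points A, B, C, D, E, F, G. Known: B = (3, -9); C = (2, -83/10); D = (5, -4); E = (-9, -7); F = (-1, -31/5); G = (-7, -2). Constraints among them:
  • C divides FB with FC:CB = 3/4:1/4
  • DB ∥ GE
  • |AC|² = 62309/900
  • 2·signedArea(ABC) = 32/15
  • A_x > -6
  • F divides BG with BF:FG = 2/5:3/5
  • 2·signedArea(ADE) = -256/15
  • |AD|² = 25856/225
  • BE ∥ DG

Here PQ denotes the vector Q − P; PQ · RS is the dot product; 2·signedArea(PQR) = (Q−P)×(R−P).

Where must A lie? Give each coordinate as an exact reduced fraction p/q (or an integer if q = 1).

1. A_x = -17/3  [2·signedArea(ABC) = 32/15 ∩ 2·signedArea(ADE) = -256/15]
2. A_y = -76/15  [2·signedArea(ABC) = 32/15 ∩ 2·signedArea(ADE) = -256/15]
   → A = (-17/3, -76/15)

A = (-17/3, -76/15)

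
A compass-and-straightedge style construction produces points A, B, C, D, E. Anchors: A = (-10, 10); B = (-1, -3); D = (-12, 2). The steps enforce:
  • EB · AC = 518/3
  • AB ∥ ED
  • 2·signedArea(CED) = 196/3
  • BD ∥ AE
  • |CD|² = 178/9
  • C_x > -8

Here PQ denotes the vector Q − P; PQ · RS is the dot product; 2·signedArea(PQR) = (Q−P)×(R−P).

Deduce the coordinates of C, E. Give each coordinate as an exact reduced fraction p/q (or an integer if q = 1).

1. E_x = -21  [AB ∥ ED ∩ BD ∥ AE]
2. E_y = 15  [AB ∥ ED ∩ BD ∥ AE]
   → E = (-21, 15)
3. C_x = -23/3  [2·signedArea(CED) = 196/3 ∩ EB · AC = 518/3]
4. C_y = 3  [2·signedArea(CED) = 196/3 ∩ EB · AC = 518/3]
   → C = (-23/3, 3)

C = (-23/3, 3)
E = (-21, 15)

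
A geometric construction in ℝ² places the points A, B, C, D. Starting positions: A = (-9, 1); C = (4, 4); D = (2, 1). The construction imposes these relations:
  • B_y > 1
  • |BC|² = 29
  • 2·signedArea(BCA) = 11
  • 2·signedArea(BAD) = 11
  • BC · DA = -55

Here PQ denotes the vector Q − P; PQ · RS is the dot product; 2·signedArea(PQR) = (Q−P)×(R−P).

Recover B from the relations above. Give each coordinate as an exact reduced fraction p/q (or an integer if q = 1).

B = (-1, 2)

1. B_x = -1  [2·signedArea(BCA) = 11 ∩ BC · DA = -55]
2. B_y = 2  [2·signedArea(BCA) = 11 ∩ BC · DA = -55]
   → B = (-1, 2)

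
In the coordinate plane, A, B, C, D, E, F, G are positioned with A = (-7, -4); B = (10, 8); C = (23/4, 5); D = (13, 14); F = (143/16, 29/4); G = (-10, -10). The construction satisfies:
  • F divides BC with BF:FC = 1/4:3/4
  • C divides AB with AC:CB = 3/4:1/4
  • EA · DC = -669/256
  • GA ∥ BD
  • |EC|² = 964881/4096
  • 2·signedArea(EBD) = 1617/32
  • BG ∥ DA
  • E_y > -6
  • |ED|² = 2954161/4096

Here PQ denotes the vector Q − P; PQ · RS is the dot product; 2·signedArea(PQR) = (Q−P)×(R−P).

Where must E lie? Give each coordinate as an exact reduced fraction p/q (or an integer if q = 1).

E = (-337/64, -91/16)

1. E_x = -337/64  [EA · DC = -669/256 ∩ 2·signedArea(EBD) = 1617/32]
2. E_y = -91/16  [EA · DC = -669/256 ∩ 2·signedArea(EBD) = 1617/32]
   → E = (-337/64, -91/16)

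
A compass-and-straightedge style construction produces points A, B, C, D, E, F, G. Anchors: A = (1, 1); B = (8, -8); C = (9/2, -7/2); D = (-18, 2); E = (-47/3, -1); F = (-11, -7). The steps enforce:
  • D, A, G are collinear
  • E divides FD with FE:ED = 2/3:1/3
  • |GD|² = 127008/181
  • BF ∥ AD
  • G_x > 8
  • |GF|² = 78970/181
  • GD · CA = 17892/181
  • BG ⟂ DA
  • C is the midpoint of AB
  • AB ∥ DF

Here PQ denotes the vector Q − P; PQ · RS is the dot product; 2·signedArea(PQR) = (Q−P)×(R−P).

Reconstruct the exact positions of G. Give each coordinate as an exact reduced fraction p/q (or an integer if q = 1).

G = (1530/181, 110/181)

1. G_x = 1530/181  [D, A, G are collinear ∩ BG ⟂ DA]
2. G_y = 110/181  [D, A, G are collinear ∩ BG ⟂ DA]
   → G = (1530/181, 110/181)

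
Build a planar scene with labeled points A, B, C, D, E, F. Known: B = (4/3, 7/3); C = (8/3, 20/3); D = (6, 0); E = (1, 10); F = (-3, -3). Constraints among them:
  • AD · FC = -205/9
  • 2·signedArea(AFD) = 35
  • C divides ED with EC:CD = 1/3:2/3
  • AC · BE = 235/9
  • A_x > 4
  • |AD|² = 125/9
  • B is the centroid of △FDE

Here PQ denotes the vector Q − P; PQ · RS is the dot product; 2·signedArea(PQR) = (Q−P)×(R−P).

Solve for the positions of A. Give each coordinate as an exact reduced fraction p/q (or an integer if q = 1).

A = (13/3, 10/3)

1. A_x = 13/3  [2·signedArea(AFD) = 35 ∩ AC · BE = 235/9]
2. A_y = 10/3  [2·signedArea(AFD) = 35 ∩ AC · BE = 235/9]
   → A = (13/3, 10/3)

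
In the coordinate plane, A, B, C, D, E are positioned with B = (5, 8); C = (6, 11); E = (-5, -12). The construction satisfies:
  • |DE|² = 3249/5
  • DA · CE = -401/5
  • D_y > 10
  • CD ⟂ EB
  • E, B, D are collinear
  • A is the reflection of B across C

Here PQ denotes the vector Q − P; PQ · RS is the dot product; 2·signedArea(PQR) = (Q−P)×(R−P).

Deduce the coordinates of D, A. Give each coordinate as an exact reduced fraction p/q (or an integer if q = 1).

A = (7, 14)
D = (32/5, 54/5)

1. D_x = 32/5  [E, B, D are collinear ∩ CD ⟂ EB]
2. D_y = 54/5  [E, B, D are collinear ∩ CD ⟂ EB]
   → D = (32/5, 54/5)
3. A_x = 7  [A is the reflection of B across C]
4. A_y = 14  [A is the reflection of B across C]
   → A = (7, 14)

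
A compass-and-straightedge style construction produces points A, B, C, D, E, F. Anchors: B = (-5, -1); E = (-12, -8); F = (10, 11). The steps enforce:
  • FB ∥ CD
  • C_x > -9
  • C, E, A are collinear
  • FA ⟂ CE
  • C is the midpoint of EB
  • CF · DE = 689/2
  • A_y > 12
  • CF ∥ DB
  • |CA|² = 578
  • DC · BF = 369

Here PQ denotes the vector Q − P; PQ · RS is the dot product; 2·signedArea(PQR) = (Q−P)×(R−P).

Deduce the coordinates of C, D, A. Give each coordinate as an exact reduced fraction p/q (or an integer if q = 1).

A = (17/2, 25/2)
C = (-17/2, -9/2)
D = (-47/2, -33/2)

1. C_x = -17/2  [C is the midpoint of EB]
2. C_y = -9/2  [C is the midpoint of EB]
   → C = (-17/2, -9/2)
3. D_x = -47/2  [CF ∥ DB ∩ FB ∥ CD]
4. D_y = -33/2  [CF ∥ DB ∩ FB ∥ CD]
   → D = (-47/2, -33/2)
5. A_x = 17/2  [C, E, A are collinear ∩ FA ⟂ CE]
6. A_y = 25/2  [C, E, A are collinear ∩ FA ⟂ CE]
   → A = (17/2, 25/2)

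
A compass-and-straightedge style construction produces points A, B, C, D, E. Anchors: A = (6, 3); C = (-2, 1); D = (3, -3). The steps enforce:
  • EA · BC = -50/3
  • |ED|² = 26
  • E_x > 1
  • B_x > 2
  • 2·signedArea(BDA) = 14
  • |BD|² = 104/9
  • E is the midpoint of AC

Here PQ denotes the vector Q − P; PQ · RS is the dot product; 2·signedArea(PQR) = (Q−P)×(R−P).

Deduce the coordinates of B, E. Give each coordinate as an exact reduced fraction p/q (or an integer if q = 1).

B = (7/3, 1/3)
E = (2, 2)

1. B_x = 7/3  [line -6·x + 3·y + 13 = 0 ∩ |BD|² = 104/9]
2. B_y = 1/3  [line -6·x + 3·y + 13 = 0 ∩ |BD|² = 104/9]
   → B = (7/3, 1/3)
3. E_x = 2  [E is the midpoint of AC]
4. E_y = 2  [E is the midpoint of AC]
   → E = (2, 2)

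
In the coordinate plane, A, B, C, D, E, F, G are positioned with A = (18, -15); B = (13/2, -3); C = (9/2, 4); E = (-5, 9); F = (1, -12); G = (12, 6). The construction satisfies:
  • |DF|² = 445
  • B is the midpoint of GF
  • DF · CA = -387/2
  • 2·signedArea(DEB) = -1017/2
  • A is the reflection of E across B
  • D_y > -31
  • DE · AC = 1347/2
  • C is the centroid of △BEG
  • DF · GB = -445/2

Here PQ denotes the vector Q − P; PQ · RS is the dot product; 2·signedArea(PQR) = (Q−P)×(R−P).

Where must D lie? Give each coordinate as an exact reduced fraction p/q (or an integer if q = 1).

1. D_x = -10  [DE · AC = 1347/2 ∩ 2·signedArea(DEB) = -1017/2]
2. D_y = -30  [DE · AC = 1347/2 ∩ 2·signedArea(DEB) = -1017/2]
   → D = (-10, -30)

D = (-10, -30)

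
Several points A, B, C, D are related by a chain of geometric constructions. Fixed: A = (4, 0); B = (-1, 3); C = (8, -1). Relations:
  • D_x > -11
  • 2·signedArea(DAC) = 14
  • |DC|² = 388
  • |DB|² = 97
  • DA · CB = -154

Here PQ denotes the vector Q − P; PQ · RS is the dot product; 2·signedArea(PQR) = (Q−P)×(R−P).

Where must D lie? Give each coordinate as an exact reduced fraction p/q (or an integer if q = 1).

D = (-10, 7)

1. D_x = -10  [2·signedArea(DAC) = 14 ∩ DA · CB = -154]
2. D_y = 7  [2·signedArea(DAC) = 14 ∩ DA · CB = -154]
   → D = (-10, 7)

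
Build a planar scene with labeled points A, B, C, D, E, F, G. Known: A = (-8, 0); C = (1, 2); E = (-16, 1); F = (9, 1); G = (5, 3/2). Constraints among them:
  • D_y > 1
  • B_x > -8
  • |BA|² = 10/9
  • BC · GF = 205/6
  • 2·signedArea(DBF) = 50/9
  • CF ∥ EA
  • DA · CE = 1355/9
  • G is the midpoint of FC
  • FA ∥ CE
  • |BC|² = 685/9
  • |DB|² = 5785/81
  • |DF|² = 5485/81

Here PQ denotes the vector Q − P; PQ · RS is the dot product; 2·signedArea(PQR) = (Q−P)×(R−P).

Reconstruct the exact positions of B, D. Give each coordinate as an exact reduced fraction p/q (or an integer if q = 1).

B = (-23/3, 1)
D = (7/9, 4/3)

1. D_x = 7/9  [line 17·x + 1·y + -131/9 = 0 ∩ |DF|² = 5485/81]
2. D_y = 4/3  [line 17·x + 1·y + -131/9 = 0 ∩ |DF|² = 5485/81]
   → D = (7/9, 4/3)
3. B_x = -23/3  [BC · GF = 205/6 ∩ 2·signedArea(DBF) = 50/9]
4. B_y = 1  [BC · GF = 205/6 ∩ 2·signedArea(DBF) = 50/9]
   → B = (-23/3, 1)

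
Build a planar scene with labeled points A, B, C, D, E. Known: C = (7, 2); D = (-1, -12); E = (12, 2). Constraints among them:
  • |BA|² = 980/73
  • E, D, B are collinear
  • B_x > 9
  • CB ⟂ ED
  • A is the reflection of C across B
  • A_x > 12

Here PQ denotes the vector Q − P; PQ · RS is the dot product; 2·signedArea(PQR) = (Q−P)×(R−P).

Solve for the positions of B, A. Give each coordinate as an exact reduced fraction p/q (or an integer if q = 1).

1. B_x = 707/73  [E, D, B are collinear ∩ CB ⟂ ED]
2. B_y = -36/73  [E, D, B are collinear ∩ CB ⟂ ED]
   → B = (707/73, -36/73)
3. A_x = 903/73  [A is the reflection of C across B]
4. A_y = -218/73  [A is the reflection of C across B]
   → A = (903/73, -218/73)

A = (903/73, -218/73)
B = (707/73, -36/73)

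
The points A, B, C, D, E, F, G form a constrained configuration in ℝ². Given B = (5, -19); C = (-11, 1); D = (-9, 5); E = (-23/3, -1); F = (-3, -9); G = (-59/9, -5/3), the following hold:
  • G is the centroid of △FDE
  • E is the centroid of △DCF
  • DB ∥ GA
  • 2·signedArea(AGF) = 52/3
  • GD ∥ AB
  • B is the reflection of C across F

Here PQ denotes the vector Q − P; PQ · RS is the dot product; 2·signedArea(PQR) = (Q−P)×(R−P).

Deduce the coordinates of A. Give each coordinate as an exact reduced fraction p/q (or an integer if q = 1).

A = (67/9, -77/3)

1. A_x = 67/9  [GD ∥ AB ∩ DB ∥ GA]
2. A_y = -77/3  [GD ∥ AB ∩ DB ∥ GA]
   → A = (67/9, -77/3)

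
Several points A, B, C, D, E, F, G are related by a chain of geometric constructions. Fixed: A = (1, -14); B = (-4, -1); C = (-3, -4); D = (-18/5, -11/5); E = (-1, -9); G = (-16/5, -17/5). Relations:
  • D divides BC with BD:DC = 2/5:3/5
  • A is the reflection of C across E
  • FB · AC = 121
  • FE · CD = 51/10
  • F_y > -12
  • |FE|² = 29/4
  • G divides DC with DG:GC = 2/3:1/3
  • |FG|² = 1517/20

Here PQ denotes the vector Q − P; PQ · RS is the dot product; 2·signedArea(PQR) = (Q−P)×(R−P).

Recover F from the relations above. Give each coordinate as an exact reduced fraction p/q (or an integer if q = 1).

F = (0, -23/2)

1. F_x = 0  [FB · AC = 121 ∩ FE · CD = 51/10]
2. F_y = -23/2  [FB · AC = 121 ∩ FE · CD = 51/10]
   → F = (0, -23/2)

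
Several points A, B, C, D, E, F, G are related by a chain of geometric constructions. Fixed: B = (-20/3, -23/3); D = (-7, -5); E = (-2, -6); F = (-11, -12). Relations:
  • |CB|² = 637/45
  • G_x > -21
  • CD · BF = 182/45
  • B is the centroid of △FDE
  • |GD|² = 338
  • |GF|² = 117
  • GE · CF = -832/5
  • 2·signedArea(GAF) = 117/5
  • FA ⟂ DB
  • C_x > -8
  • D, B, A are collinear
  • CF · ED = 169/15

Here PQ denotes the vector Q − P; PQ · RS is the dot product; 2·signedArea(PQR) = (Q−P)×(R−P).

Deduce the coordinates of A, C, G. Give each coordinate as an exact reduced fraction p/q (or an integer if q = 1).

A = (-31/5, -57/5)
C = (-107/15, -59/15)
G = (-20, -18)

1. A_x = -31/5  [D, B, A are collinear ∩ FA ⟂ DB]
2. A_y = -57/5  [D, B, A are collinear ∩ FA ⟂ DB]
   → A = (-31/5, -57/5)
3. C_x = -107/15  [CF · ED = 169/15 ∩ CD · BF = 182/45]
4. C_y = -59/15  [CF · ED = 169/15 ∩ CD · BF = 182/45]
   → C = (-107/15, -59/15)
5. G_x = -20  [GE · CF = -832/5 ∩ 2·signedArea(GAF) = 117/5]
6. G_y = -18  [GE · CF = -832/5 ∩ 2·signedArea(GAF) = 117/5]
   → G = (-20, -18)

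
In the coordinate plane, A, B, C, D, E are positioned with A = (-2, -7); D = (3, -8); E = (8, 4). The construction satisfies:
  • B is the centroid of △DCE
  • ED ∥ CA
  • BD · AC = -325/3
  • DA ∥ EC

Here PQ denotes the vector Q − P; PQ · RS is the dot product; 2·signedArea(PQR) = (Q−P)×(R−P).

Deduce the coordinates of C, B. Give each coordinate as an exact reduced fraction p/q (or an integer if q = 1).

B = (14/3, 1/3)
C = (3, 5)

1. C_x = 3  [ED ∥ CA ∩ DA ∥ EC]
2. C_y = 5  [ED ∥ CA ∩ DA ∥ EC]
   → C = (3, 5)
3. B_x = 14/3  [B is the centroid of △DCE]
4. B_y = 1/3  [B is the centroid of △DCE]
   → B = (14/3, 1/3)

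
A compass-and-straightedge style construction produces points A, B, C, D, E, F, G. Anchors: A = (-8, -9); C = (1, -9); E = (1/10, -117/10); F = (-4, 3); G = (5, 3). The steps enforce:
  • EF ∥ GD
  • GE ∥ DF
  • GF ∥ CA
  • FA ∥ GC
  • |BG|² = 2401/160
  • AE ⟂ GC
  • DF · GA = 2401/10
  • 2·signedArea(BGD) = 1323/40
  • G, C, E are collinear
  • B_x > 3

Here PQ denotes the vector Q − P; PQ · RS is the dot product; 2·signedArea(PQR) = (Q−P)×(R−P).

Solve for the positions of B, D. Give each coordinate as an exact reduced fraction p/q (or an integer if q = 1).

1. D_x = 9/10  [GE ∥ DF ∩ EF ∥ GD]
2. D_y = 177/10  [GE ∥ DF ∩ EF ∥ GD]
   → D = (9/10, 177/10)
3. B_x = 151/40  [line -147/10·x + -41/10·y + 2109/40 = 0 ∩ |BG|² = 2401/160]
4. B_y = -27/40  [line -147/10·x + -41/10·y + 2109/40 = 0 ∩ |BG|² = 2401/160]
   → B = (151/40, -27/40)

B = (151/40, -27/40)
D = (9/10, 177/10)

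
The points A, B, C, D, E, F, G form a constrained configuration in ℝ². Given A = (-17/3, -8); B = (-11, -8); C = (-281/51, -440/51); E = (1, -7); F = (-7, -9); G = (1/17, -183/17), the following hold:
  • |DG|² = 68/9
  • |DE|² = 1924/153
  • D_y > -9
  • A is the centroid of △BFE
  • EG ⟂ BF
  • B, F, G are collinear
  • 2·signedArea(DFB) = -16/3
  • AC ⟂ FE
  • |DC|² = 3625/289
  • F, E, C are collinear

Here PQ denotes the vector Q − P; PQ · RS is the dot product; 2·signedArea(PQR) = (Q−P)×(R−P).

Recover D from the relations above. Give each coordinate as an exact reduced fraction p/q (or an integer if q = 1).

1. D_x = -101/51  [line -1·x + -4·y + -113/3 = 0 ∩ |DE|² = 1924/153]
2. D_y = -455/51  [line -1·x + -4·y + -113/3 = 0 ∩ |DE|² = 1924/153]
   → D = (-101/51, -455/51)

D = (-101/51, -455/51)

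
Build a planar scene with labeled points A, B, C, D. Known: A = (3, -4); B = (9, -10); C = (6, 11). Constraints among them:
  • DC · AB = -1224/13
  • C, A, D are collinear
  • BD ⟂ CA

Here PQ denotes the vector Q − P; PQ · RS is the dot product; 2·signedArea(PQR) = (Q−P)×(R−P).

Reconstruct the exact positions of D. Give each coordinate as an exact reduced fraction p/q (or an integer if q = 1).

1. D_x = 27/13  [C, A, D are collinear ∩ BD ⟂ CA]
2. D_y = -112/13  [C, A, D are collinear ∩ BD ⟂ CA]
   → D = (27/13, -112/13)

D = (27/13, -112/13)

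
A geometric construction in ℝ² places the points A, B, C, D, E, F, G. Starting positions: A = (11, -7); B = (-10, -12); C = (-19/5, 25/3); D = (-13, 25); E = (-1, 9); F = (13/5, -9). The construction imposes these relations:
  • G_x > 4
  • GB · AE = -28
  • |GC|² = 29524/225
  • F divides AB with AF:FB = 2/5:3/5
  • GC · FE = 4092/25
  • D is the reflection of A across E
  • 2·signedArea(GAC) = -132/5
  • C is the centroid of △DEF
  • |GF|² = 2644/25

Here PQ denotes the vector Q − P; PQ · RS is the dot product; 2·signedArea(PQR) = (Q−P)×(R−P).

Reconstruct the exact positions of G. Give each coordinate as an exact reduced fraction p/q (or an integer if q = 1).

G = (5, 1)

1. G_x = 5  [2·signedArea(GAC) = -132/5 ∩ GB · AE = -28]
2. G_y = 1  [2·signedArea(GAC) = -132/5 ∩ GB · AE = -28]
   → G = (5, 1)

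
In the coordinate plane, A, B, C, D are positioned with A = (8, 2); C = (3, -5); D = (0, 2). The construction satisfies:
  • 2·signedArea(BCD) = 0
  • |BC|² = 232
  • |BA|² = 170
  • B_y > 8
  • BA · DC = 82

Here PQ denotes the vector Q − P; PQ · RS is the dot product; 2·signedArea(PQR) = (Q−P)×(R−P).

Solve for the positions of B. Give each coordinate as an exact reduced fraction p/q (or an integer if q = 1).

B = (-3, 9)

1. B_x = -3  [2·signedArea(BCD) = 0 ∩ BA · DC = 82]
2. B_y = 9  [2·signedArea(BCD) = 0 ∩ BA · DC = 82]
   → B = (-3, 9)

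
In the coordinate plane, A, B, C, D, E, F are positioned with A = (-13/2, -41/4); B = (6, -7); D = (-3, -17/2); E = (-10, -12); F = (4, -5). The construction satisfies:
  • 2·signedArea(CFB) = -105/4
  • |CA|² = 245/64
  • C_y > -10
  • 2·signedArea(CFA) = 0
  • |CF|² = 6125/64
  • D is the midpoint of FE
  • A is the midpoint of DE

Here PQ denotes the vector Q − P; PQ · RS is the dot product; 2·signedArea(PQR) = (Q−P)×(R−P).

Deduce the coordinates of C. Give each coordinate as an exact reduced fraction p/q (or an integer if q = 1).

1. C_x = -19/4  [2·signedArea(CFA) = 0 ∩ 2·signedArea(CFB) = -105/4]
2. C_y = -75/8  [2·signedArea(CFA) = 0 ∩ 2·signedArea(CFB) = -105/4]
   → C = (-19/4, -75/8)

C = (-19/4, -75/8)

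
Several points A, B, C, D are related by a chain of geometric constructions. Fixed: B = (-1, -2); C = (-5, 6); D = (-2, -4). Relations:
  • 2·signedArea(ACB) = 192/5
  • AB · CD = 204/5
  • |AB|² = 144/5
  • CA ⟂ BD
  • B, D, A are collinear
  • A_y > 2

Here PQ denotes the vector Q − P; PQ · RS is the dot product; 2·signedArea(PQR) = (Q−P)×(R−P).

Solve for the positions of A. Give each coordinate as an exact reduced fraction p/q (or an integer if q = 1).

A = (7/5, 14/5)

1. A_x = 7/5  [B, D, A are collinear ∩ CA ⟂ BD]
2. A_y = 14/5  [B, D, A are collinear ∩ CA ⟂ BD]
   → A = (7/5, 14/5)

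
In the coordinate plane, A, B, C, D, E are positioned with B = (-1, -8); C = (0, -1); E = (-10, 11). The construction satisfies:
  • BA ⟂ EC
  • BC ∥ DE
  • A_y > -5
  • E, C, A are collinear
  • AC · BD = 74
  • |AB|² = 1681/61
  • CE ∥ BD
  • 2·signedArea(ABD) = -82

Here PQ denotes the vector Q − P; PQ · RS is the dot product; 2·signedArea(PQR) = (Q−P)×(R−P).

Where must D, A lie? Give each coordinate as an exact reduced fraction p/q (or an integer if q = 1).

1. D_x = -11  [BC ∥ DE ∩ CE ∥ BD]
2. D_y = 4  [BC ∥ DE ∩ CE ∥ BD]
   → D = (-11, 4)
3. A_x = 185/61  [E, C, A are collinear ∩ BA ⟂ EC]
4. A_y = -283/61  [E, C, A are collinear ∩ BA ⟂ EC]
   → A = (185/61, -283/61)

A = (185/61, -283/61)
D = (-11, 4)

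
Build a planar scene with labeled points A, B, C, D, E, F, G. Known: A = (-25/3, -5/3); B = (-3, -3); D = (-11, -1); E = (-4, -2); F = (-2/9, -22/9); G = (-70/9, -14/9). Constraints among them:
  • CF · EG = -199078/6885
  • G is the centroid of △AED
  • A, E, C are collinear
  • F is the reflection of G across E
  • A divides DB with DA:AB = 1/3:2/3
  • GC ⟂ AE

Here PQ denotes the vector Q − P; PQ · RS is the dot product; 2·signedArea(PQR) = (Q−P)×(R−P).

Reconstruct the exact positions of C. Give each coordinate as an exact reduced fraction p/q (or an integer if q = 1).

C = (-5959/765, -1307/765)

1. C_x = -5959/765  [A, E, C are collinear ∩ GC ⟂ AE]
2. C_y = -1307/765  [A, E, C are collinear ∩ GC ⟂ AE]
   → C = (-5959/765, -1307/765)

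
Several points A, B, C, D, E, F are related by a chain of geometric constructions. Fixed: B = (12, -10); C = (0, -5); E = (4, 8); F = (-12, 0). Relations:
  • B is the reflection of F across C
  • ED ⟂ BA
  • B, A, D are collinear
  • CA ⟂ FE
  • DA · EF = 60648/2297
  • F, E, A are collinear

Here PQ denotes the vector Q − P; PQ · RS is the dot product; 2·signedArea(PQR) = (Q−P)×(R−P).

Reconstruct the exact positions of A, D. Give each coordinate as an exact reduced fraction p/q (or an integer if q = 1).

A = (-22/5, 19/5)
D = (-17816/11485, 16112/11485)

1. A_x = -22/5  [F, E, A are collinear ∩ CA ⟂ FE]
2. A_y = 19/5  [F, E, A are collinear ∩ CA ⟂ FE]
   → A = (-22/5, 19/5)
3. D_x = -17816/11485  [B, A, D are collinear ∩ ED ⟂ BA]
4. D_y = 16112/11485  [B, A, D are collinear ∩ ED ⟂ BA]
   → D = (-17816/11485, 16112/11485)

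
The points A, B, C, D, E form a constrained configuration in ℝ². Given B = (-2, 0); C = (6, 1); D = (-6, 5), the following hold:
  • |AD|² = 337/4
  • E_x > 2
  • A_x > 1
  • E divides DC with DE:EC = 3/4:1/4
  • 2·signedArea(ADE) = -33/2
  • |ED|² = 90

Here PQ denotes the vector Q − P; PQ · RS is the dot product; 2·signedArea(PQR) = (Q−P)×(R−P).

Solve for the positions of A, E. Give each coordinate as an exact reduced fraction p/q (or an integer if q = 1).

A = (2, 1/2)
E = (3, 2)

1. E_x = 3  [E divides DC with DE:EC = 3/4:1/4]
2. E_y = 2  [E divides DC with DE:EC = 3/4:1/4]
   → E = (3, 2)
3. A_x = 2  [line 3·x + 9·y + -21/2 = 0 ∩ |AD|² = 337/4]
4. A_y = 1/2  [line 3·x + 9·y + -21/2 = 0 ∩ |AD|² = 337/4]
   → A = (2, 1/2)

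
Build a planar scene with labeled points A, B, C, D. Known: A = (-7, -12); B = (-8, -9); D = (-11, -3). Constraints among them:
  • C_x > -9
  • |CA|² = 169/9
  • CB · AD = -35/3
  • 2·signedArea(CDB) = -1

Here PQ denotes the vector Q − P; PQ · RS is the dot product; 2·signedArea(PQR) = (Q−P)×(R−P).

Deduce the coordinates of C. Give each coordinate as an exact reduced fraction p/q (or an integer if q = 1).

1. C_x = -26/3  [CB · AD = -35/3 ∩ 2·signedArea(CDB) = -1]
2. C_y = -8  [CB · AD = -35/3 ∩ 2·signedArea(CDB) = -1]
   → C = (-26/3, -8)

C = (-26/3, -8)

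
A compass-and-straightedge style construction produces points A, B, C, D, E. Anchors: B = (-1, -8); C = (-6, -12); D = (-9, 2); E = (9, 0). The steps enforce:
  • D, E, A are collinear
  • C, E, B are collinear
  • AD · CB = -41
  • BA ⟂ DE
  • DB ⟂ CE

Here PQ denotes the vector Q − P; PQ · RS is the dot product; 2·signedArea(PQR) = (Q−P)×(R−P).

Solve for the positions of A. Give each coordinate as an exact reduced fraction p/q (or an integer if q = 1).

A = (0, 1)

1. A_x = 0  [D, E, A are collinear ∩ BA ⟂ DE]
2. A_y = 1  [D, E, A are collinear ∩ BA ⟂ DE]
   → A = (0, 1)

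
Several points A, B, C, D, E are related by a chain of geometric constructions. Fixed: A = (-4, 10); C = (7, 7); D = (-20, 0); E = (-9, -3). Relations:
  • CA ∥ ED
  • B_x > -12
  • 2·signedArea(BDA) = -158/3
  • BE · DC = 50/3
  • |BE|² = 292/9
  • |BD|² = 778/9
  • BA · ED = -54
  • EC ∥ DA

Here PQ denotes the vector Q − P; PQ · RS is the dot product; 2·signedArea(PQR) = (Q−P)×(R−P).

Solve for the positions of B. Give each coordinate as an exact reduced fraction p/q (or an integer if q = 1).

B = (-11, 7/3)

1. B_x = -11  [BE · DC = 50/3 ∩ BA · ED = -54]
2. B_y = 7/3  [BE · DC = 50/3 ∩ BA · ED = -54]
   → B = (-11, 7/3)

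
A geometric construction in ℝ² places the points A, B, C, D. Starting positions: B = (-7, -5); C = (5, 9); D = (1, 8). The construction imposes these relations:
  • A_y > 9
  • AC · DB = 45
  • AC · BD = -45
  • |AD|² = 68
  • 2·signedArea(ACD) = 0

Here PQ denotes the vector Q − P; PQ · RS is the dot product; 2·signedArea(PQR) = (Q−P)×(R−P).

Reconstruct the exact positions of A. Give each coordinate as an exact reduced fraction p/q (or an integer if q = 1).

A = (9, 10)

1. A_x = 9  [2·signedArea(ACD) = 0 ∩ AC · DB = 45]
2. A_y = 10  [2·signedArea(ACD) = 0 ∩ AC · DB = 45]
   → A = (9, 10)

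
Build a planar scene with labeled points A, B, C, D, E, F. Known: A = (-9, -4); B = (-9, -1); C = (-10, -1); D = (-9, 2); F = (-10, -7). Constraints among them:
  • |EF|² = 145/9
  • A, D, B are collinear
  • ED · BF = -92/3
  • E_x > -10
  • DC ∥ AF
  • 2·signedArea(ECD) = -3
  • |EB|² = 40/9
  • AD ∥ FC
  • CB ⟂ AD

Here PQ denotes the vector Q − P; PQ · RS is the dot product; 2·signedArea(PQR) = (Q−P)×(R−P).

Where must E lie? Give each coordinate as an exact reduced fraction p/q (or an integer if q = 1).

1. E_x = -29/3  [ED · BF = -92/3 ∩ 2·signedArea(ECD) = -3]
2. E_y = -3  [ED · BF = -92/3 ∩ 2·signedArea(ECD) = -3]
   → E = (-29/3, -3)

E = (-29/3, -3)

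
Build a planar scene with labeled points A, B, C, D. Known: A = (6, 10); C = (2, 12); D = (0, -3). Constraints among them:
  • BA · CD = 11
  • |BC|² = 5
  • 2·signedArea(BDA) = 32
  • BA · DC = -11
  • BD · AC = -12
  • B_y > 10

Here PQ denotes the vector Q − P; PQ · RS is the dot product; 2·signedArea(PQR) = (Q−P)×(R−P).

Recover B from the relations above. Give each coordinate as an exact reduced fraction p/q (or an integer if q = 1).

B = (4, 11)

1. B_x = 4  [BA · DC = -11 ∩ 2·signedArea(BDA) = 32]
2. B_y = 11  [BA · DC = -11 ∩ 2·signedArea(BDA) = 32]
   → B = (4, 11)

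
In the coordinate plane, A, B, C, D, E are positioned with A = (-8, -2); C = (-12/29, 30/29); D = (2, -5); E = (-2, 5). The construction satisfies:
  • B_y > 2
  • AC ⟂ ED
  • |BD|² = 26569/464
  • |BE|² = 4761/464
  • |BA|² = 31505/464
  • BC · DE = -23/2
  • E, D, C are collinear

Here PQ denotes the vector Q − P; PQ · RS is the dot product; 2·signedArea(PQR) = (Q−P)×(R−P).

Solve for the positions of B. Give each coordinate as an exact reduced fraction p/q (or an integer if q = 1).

1. B_x = -47/58  [line 4·x + -10·y + 47/2 = 0 ∩ |BD|² = 26569/464]
2. B_y = 235/116  [line 4·x + -10·y + 47/2 = 0 ∩ |BD|² = 26569/464]
   → B = (-47/58, 235/116)

B = (-47/58, 235/116)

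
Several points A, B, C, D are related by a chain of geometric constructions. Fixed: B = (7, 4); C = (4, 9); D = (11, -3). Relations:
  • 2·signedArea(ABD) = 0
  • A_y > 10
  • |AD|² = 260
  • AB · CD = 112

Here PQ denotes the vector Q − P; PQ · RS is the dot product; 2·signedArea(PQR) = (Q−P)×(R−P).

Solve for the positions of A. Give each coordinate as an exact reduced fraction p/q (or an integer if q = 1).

A = (3, 11)

1. A_x = 3  [2·signedArea(ABD) = 0 ∩ AB · CD = 112]
2. A_y = 11  [2·signedArea(ABD) = 0 ∩ AB · CD = 112]
   → A = (3, 11)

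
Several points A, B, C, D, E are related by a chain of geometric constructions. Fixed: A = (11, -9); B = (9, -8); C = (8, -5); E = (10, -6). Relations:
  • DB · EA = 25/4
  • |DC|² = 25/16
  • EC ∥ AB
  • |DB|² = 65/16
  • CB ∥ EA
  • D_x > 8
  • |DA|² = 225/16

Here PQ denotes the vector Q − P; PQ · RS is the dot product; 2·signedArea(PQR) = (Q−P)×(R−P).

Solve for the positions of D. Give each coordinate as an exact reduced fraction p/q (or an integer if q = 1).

D = (35/4, -6)

1. D_x = 35/4  [line -1·x + 3·y + 107/4 = 0 ∩ |DB|² = 65/16]
2. D_y = -6  [line -1·x + 3·y + 107/4 = 0 ∩ |DB|² = 65/16]
   → D = (35/4, -6)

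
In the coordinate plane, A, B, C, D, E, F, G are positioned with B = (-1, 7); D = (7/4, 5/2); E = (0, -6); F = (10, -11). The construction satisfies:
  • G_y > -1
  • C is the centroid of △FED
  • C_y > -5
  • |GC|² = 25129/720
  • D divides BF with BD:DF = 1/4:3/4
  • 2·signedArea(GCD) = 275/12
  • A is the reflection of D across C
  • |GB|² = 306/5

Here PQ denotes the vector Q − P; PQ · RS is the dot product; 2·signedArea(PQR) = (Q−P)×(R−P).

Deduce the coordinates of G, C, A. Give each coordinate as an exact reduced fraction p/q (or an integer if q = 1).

1. C_x = 47/12  [C is the centroid of △FED]
2. C_y = -29/6  [C is the centroid of △FED]
   → C = (47/12, -29/6)
3. A_x = 73/12  [A is the reflection of D across C]
4. A_y = -73/6  [A is the reflection of D across C]
   → A = (73/12, -73/6)
5. G_x = -2/5  [line -22/3·x + -13/6·y + -14/3 = 0 ∩ |GC|² = 25129/720]
6. G_y = -4/5  [line -22/3·x + -13/6·y + -14/3 = 0 ∩ |GC|² = 25129/720]
   → G = (-2/5, -4/5)

A = (73/12, -73/6)
C = (47/12, -29/6)
G = (-2/5, -4/5)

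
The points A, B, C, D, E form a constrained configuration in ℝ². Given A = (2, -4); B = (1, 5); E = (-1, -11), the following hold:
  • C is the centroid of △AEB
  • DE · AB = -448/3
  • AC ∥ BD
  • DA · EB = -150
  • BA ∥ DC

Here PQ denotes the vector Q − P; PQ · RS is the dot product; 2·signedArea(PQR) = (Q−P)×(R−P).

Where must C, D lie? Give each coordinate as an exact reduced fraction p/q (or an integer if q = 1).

C = (2/3, -10/3)
D = (-1/3, 17/3)

1. C_x = 2/3  [C is the centroid of △AEB]
2. C_y = -10/3  [C is the centroid of △AEB]
   → C = (2/3, -10/3)
3. D_x = -1/3  [BA ∥ DC ∩ AC ∥ BD]
4. D_y = 17/3  [BA ∥ DC ∩ AC ∥ BD]
   → D = (-1/3, 17/3)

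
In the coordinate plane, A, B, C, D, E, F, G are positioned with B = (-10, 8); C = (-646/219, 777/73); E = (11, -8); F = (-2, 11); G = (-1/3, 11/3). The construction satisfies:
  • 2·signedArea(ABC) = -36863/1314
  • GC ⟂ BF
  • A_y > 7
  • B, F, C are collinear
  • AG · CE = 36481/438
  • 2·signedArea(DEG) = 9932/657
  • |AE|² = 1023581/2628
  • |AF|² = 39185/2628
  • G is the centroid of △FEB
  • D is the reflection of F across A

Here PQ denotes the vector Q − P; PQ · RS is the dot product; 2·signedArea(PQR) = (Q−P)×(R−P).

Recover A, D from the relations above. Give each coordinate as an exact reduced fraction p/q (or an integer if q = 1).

1. A_x = -719/438  [AG · CE = 36481/438 ∩ 2·signedArea(ABC) = -36863/1314]
2. A_y = 1567/219  [AG · CE = 36481/438 ∩ 2·signedArea(ABC) = -36863/1314]
   → A = (-719/438, 1567/219)
3. D_x = -281/219  [D is the reflection of F across A]
4. D_y = 725/219  [D is the reflection of F across A]
   → D = (-281/219, 725/219)

A = (-719/438, 1567/219)
D = (-281/219, 725/219)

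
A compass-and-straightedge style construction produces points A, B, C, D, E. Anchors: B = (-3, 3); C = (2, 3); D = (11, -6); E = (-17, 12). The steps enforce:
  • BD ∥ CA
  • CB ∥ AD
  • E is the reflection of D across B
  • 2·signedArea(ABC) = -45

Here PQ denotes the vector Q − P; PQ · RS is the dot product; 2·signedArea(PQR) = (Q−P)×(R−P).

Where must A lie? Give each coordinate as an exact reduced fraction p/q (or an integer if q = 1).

1. A_x = 16  [CB ∥ AD ∩ BD ∥ CA]
2. A_y = -6  [CB ∥ AD ∩ BD ∥ CA]
   → A = (16, -6)

A = (16, -6)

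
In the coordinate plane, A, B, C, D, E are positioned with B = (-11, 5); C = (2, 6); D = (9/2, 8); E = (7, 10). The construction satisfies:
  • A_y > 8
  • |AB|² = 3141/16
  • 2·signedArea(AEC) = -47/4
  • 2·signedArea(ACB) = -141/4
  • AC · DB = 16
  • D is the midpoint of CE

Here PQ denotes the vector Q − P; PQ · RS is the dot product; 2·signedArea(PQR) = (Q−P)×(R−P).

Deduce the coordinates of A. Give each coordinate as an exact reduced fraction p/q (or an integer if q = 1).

1. A_x = 5/2  [2·signedArea(AEC) = -47/4 ∩ 2·signedArea(ACB) = -141/4]
2. A_y = 35/4  [2·signedArea(AEC) = -47/4 ∩ 2·signedArea(ACB) = -141/4]
   → A = (5/2, 35/4)

A = (5/2, 35/4)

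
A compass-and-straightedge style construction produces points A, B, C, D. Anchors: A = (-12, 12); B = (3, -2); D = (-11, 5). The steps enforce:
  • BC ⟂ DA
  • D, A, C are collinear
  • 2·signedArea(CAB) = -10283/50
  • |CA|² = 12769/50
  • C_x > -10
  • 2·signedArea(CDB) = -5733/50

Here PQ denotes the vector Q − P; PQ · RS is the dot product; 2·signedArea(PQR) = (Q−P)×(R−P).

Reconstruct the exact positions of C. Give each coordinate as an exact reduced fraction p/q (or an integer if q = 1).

C = (-487/50, -191/50)

1. C_x = -487/50  [D, A, C are collinear ∩ BC ⟂ DA]
2. C_y = -191/50  [D, A, C are collinear ∩ BC ⟂ DA]
   → C = (-487/50, -191/50)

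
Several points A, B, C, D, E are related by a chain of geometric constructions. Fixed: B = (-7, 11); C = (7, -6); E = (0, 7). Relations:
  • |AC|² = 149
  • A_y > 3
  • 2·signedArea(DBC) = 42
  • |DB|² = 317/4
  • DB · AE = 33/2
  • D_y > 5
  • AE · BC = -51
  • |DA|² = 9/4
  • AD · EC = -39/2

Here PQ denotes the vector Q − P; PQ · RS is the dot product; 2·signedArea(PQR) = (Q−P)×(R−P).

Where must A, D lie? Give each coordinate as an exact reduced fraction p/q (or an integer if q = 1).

1. A_x = 0  [line -14·x + 17·y + -68 = 0 ∩ |AC|² = 149]
2. A_y = 4  [line -14·x + 17·y + -68 = 0 ∩ |AC|² = 149]
   → A = (0, 4)
3. D_x = 0  [2·signedArea(DBC) = 42 ∩ DB · AE = 33/2]
4. D_y = 11/2  [2·signedArea(DBC) = 42 ∩ DB · AE = 33/2]
   → D = (0, 11/2)

A = (0, 4)
D = (0, 11/2)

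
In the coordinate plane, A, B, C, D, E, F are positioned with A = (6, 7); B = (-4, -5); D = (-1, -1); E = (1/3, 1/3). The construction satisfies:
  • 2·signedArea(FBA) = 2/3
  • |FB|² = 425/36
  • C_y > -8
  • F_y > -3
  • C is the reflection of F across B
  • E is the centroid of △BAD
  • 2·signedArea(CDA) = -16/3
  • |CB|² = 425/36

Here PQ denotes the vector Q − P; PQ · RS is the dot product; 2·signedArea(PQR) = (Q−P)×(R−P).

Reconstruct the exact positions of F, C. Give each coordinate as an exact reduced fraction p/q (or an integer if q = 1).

C = (-37/6, -23/3)
F = (-11/6, -7/3)

1. F_x = -11/6  [line -12·x + 10·y + 4/3 = 0 ∩ |FB|² = 425/36]
2. F_y = -7/3  [line -12·x + 10·y + 4/3 = 0 ∩ |FB|² = 425/36]
   → F = (-11/6, -7/3)
3. C_x = -37/6  [C is the reflection of F across B]
4. C_y = -23/3  [C is the reflection of F across B]
   → C = (-37/6, -23/3)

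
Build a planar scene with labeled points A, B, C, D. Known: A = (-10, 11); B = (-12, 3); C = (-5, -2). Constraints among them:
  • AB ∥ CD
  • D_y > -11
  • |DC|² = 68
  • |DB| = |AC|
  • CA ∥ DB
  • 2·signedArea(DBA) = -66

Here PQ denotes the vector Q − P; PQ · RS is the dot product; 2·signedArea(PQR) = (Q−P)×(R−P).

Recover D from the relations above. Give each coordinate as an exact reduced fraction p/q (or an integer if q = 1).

1. D_x = -7  [CA ∥ DB ∩ AB ∥ CD]
2. D_y = -10  [CA ∥ DB ∩ AB ∥ CD]
   → D = (-7, -10)

D = (-7, -10)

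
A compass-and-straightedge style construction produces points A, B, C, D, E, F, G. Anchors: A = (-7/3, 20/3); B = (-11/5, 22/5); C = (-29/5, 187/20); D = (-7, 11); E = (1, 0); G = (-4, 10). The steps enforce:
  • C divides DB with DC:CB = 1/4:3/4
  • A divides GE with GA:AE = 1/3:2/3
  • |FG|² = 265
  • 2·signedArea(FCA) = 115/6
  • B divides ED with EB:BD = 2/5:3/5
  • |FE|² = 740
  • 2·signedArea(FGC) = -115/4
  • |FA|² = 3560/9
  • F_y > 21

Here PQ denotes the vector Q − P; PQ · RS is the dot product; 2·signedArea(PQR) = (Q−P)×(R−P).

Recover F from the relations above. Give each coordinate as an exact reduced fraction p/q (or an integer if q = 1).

F = (-15, 22)

1. F_x = -15  [2·signedArea(FCA) = 115/6 ∩ 2·signedArea(FGC) = -115/4]
2. F_y = 22  [2·signedArea(FCA) = 115/6 ∩ 2·signedArea(FGC) = -115/4]
   → F = (-15, 22)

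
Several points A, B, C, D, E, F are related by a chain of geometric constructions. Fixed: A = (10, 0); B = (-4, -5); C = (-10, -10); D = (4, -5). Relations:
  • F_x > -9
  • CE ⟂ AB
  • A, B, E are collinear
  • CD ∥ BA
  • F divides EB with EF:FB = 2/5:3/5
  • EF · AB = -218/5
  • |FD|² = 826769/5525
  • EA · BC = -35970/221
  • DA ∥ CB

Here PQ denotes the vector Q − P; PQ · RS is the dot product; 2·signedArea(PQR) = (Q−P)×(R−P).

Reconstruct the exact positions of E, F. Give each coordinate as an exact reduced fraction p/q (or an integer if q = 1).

1. E_x = -2410/221  [A, B, E are collinear ∩ CE ⟂ AB]
2. E_y = -1650/221  [A, B, E are collinear ∩ CE ⟂ AB]
   → E = (-2410/221, -1650/221)
3. F_x = -8998/1105  [F divides EB with EF:FB = 2/5:3/5]
4. F_y = -1432/221  [F divides EB with EF:FB = 2/5:3/5]
   → F = (-8998/1105, -1432/221)

E = (-2410/221, -1650/221)
F = (-8998/1105, -1432/221)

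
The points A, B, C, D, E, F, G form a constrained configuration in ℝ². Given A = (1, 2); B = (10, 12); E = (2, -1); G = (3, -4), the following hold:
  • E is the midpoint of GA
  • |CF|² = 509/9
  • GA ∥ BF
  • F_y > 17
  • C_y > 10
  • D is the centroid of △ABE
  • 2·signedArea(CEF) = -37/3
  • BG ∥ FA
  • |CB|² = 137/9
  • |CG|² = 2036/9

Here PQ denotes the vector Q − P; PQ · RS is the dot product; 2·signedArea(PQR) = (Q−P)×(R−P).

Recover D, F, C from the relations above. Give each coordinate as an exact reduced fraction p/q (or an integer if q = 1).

C = (19/3, 32/3)
D = (13/3, 13/3)
F = (8, 18)

1. D_x = 13/3  [D is the centroid of △ABE]
2. D_y = 13/3  [D is the centroid of △ABE]
   → D = (13/3, 13/3)
3. F_x = 8  [BG ∥ FA ∩ GA ∥ BF]
4. F_y = 18  [BG ∥ FA ∩ GA ∥ BF]
   → F = (8, 18)
5. C_x = 19/3  [line -19·x + 6·y + 169/3 = 0 ∩ |CG|² = 2036/9]
6. C_y = 32/3  [line -19·x + 6·y + 169/3 = 0 ∩ |CG|² = 2036/9]
   → C = (19/3, 32/3)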